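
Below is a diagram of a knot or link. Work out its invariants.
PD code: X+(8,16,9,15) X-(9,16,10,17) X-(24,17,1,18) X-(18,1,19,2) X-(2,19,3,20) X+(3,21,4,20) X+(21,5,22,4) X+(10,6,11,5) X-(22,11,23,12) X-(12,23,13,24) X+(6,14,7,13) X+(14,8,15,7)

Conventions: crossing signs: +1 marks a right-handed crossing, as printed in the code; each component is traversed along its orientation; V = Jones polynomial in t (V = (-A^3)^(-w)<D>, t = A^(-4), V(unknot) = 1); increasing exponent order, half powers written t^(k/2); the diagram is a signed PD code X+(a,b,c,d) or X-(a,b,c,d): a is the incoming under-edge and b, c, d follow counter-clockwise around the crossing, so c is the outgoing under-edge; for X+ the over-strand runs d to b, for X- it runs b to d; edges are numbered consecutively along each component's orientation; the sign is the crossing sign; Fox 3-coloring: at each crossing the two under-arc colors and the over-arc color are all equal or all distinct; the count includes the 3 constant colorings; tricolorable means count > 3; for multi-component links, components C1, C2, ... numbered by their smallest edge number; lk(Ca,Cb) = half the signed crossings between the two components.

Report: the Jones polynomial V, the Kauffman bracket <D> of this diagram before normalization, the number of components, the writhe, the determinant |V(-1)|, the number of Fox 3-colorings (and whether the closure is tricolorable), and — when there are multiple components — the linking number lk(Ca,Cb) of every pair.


V = -t^-3 + 2t^-2 - 2t^-1 + 3 - 2t + 2t^2 - t^3
<D> = -A^-12 + 2A^-8 - 2A^-4 + 3 - 2A^4 + 2A^8 - A^12 (w = 0)
1 component over 12 crossings, w = 0
3 Fox colorings among 3^12, |V(-1)| = 13: not tricolorable
why: palindromic: swapping t for 1/t fixes V


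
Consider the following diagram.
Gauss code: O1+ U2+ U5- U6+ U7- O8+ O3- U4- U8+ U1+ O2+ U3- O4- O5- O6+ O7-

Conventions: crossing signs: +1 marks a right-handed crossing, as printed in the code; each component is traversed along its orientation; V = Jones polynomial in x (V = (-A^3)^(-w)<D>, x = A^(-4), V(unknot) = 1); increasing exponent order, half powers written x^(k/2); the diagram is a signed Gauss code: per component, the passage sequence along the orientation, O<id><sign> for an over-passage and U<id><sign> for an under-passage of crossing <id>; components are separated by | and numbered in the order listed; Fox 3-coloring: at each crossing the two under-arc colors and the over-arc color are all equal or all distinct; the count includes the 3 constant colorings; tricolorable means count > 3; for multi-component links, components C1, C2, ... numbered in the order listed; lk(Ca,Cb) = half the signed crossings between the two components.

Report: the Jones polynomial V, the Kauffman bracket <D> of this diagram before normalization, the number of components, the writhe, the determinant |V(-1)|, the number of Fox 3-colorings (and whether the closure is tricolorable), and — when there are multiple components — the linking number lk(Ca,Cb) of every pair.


Jones polynomial: V(x) = x^-2 - x^-1 + 1 - x + x^2
<D> = A^-8 - A^-4 + 1 - A^4 + A^8; writhe 0
components 1, writhe 0 (8 crossings)
3-colorings: 3 of 3^8, det 5 — not tricolorable
note: V spans 4 powers of x: at least 4 crossings in any diagram


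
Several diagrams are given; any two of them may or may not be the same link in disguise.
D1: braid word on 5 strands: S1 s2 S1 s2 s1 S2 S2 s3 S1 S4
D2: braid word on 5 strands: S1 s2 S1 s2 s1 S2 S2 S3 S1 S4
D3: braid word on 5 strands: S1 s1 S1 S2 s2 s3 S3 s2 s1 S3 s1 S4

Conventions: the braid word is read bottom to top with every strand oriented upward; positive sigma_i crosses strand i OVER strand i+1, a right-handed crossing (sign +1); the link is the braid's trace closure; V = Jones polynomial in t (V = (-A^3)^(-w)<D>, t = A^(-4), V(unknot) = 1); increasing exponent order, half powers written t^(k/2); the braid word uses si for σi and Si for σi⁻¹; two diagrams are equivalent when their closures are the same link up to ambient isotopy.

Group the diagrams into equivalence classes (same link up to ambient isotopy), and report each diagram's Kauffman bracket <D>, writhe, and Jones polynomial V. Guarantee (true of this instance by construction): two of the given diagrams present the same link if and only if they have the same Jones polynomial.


classes: {D1, D2} | {D3}
V(D1) = t^-5 - 2t^-4 + 2t^-3 - 2t^-2 + 2t^-1 - 1 + t  [10 crossings, <D> = A^-10 - A^-6 + 2A^-2 - 2A^2 + 2A^6 - 2A^10 + A^14, w = -2]
V(D2) = t^-5 - 2t^-4 + 2t^-3 - 2t^-2 + 2t^-1 - 1 + t  (w -4, c 10, <D> = A^-16 - A^-12 + 2A^-8 - 2A^-4 + 2 - 2A^4 + A^8)
V(D3) = 1  (w 0, c 12, <D> = 1)
insight: 2 classes among 3 diagrams; unequal V(t) rules out equality


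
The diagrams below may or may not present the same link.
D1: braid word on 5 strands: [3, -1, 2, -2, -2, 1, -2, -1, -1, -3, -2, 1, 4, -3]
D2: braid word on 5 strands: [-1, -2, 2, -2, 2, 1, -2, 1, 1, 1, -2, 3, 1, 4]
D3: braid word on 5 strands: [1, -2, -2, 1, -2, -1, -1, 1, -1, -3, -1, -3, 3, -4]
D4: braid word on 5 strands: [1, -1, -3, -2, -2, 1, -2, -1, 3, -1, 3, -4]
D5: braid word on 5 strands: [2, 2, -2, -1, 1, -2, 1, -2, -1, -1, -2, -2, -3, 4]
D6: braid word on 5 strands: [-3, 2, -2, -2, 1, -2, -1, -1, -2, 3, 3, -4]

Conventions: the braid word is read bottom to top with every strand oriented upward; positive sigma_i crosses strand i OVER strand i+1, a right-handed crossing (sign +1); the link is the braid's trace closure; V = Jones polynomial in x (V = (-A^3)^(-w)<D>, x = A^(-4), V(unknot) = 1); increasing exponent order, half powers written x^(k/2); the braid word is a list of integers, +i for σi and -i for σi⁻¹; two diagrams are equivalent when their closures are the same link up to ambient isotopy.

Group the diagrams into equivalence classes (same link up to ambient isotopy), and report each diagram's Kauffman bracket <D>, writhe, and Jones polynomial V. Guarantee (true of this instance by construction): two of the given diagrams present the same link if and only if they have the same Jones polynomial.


equivalence classes: {D1, D3, D4, D5, D6} | {D2}
D1 (bracket A^-8 - A^-4 + 2 - A^4 + A^8 - A^12; 14 crossings at w = -4): V = -x^-6 + x^-5 - x^-4 + 2x^-3 - x^-2 + x^-1
D2 (bracket A^-8 - 2A^-4 + 2 - 2A^4 + 2A^8 - A^12 + A^16; 14 crossings at w = +4): V = x^-1 - 1 + 2x - 2x^2 + 2x^3 - 2x^4 + x^5
V(D3) = -x^-6 + x^-5 - x^-4 + 2x^-3 - x^-2 + x^-1  [14 crossings, <D> = A^-14 - A^-10 + 2A^-6 - A^-2 + A^2 - A^6, w = -6]
V(D4) = -x^-6 + x^-5 - x^-4 + 2x^-3 - x^-2 + x^-1  [12 crossings, <D> = A^-8 - A^-4 + 2 - A^4 + A^8 - A^12, w = -4]
D5 (bracket A^-8 - A^-4 + 2 - A^4 + A^8 - A^12; 14 crossings at w = -4): V = -x^-6 + x^-5 - x^-4 + 2x^-3 - x^-2 + x^-1
D6 (bracket A^-8 - A^-4 + 2 - A^4 + A^8 - A^12; 12 crossings at w = -4): V = -x^-6 + x^-5 - x^-4 + 2x^-3 - x^-2 + x^-1
key observation: 2 values of V(x) split the 6 diagrams


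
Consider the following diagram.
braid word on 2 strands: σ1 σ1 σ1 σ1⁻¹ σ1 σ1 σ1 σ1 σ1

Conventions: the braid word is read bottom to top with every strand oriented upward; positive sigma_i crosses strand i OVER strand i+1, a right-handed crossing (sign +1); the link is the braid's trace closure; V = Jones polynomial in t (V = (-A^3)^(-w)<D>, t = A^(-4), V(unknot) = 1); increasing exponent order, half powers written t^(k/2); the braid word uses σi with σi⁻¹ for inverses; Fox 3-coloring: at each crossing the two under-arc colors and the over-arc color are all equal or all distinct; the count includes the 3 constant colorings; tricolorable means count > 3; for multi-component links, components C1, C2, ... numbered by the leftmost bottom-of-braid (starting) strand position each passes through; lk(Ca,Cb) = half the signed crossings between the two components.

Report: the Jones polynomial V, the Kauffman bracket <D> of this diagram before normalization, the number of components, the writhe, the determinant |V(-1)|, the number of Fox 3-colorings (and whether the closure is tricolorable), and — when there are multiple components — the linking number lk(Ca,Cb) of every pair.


V = t^3 + t^5 - t^6 + t^7 - t^8 + t^9 - t^10
<D> = A^-19 - A^-15 + A^-11 - A^-7 + A^-3 - A - A^9 (w = +7)
1 component over 9 crossings, w = +7
3 Fox colorings among 3^9, |V(-1)| = 7: not tricolorable
why: w = +7 shifts under R1 moves; the (-A^3)^(-7) factor cancels that in V


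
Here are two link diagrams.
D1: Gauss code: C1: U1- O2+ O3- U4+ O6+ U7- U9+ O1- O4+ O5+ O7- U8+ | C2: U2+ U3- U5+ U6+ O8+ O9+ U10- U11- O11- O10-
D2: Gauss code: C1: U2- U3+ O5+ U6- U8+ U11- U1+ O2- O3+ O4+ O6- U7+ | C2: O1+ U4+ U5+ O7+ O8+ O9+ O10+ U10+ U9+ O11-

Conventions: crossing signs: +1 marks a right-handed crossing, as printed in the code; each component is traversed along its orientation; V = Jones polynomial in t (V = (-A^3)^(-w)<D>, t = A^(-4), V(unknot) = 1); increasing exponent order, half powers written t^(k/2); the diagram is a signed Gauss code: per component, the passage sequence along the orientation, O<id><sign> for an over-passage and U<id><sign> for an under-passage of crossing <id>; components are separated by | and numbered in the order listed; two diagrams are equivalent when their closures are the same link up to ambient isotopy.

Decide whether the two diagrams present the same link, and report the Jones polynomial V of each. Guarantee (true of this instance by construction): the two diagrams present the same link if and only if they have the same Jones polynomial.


equivalent: yes
D1 (bracket A^-15 + A^-7 - A^-3 + A; 11 crossings at w = +1): V = -t^(1/2) + t^(3/2) - t^(5/2) - t^(9/2)
V(D2) = -t^(1/2) + t^(3/2) - t^(5/2) - t^(9/2)  [11 crossings, <D> = A^-3 + A^5 - A^9 + A^13, w = +5]
observation: from 11 to 11 crossings by R-moves: one link, two diagrams


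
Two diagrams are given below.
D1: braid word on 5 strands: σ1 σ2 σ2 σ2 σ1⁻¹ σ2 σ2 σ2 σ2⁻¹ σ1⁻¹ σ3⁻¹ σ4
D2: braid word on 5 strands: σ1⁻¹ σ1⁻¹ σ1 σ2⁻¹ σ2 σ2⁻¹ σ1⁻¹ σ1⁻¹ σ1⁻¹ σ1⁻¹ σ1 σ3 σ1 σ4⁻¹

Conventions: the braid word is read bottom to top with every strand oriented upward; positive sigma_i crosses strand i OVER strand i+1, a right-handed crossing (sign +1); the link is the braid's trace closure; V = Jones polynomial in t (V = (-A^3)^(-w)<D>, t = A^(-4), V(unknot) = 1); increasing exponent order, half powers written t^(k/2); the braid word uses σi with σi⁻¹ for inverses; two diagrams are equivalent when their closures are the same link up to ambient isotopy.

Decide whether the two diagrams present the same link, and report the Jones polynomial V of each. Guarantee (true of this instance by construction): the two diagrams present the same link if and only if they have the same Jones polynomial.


equivalent: no
D1 (bracket -A^-16 + A^-12 - A^-8 + A^-4 + A^4; 12 crossings at w = +4): V = t^2 + t^4 - t^5 + t^6 - t^7
V(D2) = -t^-4 + t^-3 + t^-1  [14 crossings, <D> = A^-8 + 1 - A^4, w = -4]
observation: comparing 2 Jones polynomials yields 2 groups


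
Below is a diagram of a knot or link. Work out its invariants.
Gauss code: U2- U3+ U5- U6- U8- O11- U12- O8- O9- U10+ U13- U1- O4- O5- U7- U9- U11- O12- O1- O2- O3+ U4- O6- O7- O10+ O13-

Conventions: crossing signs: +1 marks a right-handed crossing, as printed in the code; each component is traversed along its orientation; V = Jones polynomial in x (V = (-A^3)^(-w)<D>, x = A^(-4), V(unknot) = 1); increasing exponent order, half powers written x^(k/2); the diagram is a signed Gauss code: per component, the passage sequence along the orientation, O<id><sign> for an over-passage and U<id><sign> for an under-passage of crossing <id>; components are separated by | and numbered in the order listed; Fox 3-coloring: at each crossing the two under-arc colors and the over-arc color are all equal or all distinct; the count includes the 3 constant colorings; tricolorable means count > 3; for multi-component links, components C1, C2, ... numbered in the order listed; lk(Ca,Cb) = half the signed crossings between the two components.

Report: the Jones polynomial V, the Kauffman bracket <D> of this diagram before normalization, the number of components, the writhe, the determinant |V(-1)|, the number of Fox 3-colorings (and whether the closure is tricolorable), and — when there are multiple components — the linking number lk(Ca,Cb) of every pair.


V(x) = -x^-10 + x^-9 - x^-8 + x^-7 - x^-6 + x^-5 + x^-3
bracket: -A^-15 - A^-7 + A^-3 - A + A^5 - A^9 + A^13, w = -9
1 component, writhe -9, over 13 crossings
det 7, colorings 3 of 3^13 — not tricolorable
observation: w = -9 shifts under R1 moves; the (-A^3)^(9) factor cancels that in V


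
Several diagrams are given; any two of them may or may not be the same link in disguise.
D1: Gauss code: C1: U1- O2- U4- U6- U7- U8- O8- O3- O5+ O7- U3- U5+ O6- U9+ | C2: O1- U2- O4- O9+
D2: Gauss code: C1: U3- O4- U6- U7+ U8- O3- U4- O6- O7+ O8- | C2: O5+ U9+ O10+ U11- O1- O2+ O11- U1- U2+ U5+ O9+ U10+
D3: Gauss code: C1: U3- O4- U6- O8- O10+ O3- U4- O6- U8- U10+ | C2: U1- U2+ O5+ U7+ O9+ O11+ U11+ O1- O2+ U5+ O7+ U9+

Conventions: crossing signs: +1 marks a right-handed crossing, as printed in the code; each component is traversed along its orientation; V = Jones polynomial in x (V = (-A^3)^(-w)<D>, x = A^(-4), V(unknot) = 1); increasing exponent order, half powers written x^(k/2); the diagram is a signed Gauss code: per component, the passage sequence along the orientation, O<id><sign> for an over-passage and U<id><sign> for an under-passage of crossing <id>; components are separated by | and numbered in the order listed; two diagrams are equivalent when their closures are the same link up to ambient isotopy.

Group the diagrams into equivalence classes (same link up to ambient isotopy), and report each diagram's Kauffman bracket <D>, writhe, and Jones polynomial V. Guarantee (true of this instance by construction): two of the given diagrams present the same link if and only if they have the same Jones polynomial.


equivalence classes: {D1} | {D2, D3}
D1 (bracket A^-13 + A^-5; 9 crossings at w = -5): V = -x^(-5/2) - x^(-1/2)
D2 (bracket -A^-17 + 2A^-5 + 2A^-1 - A^11; 11 crossings at w = -1): V = x^(-7/2) - 2x^(-1/2) - 2x^(1/2) + x^(7/2)
V(D3) = x^(-7/2) - 2x^(-1/2) - 2x^(1/2) + x^(7/2)  (w +1, c 11, <D> = -A^-11 + 2A + 2A^5 - A^17)
observation: V(x) takes 2 values over 3 diagrams, fixing the grouping


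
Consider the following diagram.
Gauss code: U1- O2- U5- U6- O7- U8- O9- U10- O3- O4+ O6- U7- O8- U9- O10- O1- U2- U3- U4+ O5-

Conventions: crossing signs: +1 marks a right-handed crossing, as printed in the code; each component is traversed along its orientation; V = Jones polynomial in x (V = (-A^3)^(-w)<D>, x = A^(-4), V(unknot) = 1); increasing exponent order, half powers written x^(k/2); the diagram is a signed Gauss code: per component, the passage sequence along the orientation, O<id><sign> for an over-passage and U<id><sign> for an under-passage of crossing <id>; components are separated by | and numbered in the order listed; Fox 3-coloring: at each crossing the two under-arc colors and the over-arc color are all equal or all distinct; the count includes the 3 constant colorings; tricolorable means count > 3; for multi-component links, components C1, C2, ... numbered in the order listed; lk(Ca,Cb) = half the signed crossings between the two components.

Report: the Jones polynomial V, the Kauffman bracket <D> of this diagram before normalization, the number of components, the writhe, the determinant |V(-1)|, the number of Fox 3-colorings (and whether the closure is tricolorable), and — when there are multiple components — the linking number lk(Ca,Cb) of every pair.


Jones polynomial: V(x) = x^-11 - 2x^-10 + 2x^-9 - 3x^-8 + 2x^-7 - 2x^-6 + 2x^-5 + x^-3
<D> = A^-12 + 2A^-4 - 2 + 2A^4 - 3A^8 + 2A^12 - 2A^16 + A^20; writhe -8
components 1, writhe -8 (10 crossings)
3-colorings: 9 of 3^10, det 15 — tricolorable
note: det 15 = |V(-1)|; divisible by 3, so tricolorable


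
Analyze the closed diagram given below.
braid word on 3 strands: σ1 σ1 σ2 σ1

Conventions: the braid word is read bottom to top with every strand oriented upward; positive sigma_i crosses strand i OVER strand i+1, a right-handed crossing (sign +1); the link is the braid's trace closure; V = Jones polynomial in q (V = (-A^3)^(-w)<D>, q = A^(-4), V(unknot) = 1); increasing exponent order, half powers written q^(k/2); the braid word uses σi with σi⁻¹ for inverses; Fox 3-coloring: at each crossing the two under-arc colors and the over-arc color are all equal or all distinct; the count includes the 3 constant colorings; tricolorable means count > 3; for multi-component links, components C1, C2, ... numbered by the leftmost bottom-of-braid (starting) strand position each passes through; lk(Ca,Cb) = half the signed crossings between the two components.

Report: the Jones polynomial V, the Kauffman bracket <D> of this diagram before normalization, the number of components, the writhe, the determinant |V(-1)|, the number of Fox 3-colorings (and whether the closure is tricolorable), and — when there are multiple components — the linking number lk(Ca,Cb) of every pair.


V(q) = q + q^3 - q^4
bracket: -A^-4 + 1 + A^8, w = +4
1 component, writhe +4, over 4 crossings
det 3, colorings 9 of 3^4 — tricolorable
observation: the span of V is 3, forcing >= 3 crossings in any diagram


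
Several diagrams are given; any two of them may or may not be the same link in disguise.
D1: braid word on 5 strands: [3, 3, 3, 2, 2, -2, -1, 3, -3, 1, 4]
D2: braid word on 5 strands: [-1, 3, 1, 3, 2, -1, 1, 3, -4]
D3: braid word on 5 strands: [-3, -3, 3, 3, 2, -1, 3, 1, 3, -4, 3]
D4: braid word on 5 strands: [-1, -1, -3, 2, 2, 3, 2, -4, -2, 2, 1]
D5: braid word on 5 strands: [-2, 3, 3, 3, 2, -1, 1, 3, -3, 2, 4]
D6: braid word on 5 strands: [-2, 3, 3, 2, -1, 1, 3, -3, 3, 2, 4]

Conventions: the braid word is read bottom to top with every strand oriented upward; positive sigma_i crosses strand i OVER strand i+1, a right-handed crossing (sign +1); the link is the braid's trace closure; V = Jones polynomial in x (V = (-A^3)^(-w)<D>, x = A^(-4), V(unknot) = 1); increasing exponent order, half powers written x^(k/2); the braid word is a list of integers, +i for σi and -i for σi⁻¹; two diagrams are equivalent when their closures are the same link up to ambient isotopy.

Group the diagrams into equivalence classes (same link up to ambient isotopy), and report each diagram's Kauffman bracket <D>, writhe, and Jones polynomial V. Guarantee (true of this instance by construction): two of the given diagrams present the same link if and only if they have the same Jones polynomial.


classes: {D1, D2, D3, D5, D6} | {D4}
V(D1) = -x^(1/2) - x^(3/2) - x^(5/2) + x^(9/2)  [11 crossings, <D> = -A^-3 + A^5 + A^9 + A^13, w = +5]
V(D2) = -x^(1/2) - x^(3/2) - x^(5/2) + x^(9/2)  (w +3, c 9, <D> = -A^-9 + A^-1 + A^3 + A^7)
D3 (bracket -A^-9 + A^-1 + A^3 + A^7; 11 crossings at w = +3): V = -x^(1/2) - x^(3/2) - x^(5/2) + x^(9/2)
V(D4) = -x^(1/2) - x^(5/2)  (w +1, c 11, <D> = A^-7 + A)
V(D5) = -x^(1/2) - x^(3/2) - x^(5/2) + x^(9/2)  (w +5, c 11, <D> = -A^-3 + A^5 + A^9 + A^13)
V(D6) = -x^(1/2) - x^(3/2) - x^(5/2) + x^(9/2)  (w +5, c 11, <D> = -A^-3 + A^5 + A^9 + A^13)
insight: V(x) takes 2 values over 6 diagrams, fixing the grouping


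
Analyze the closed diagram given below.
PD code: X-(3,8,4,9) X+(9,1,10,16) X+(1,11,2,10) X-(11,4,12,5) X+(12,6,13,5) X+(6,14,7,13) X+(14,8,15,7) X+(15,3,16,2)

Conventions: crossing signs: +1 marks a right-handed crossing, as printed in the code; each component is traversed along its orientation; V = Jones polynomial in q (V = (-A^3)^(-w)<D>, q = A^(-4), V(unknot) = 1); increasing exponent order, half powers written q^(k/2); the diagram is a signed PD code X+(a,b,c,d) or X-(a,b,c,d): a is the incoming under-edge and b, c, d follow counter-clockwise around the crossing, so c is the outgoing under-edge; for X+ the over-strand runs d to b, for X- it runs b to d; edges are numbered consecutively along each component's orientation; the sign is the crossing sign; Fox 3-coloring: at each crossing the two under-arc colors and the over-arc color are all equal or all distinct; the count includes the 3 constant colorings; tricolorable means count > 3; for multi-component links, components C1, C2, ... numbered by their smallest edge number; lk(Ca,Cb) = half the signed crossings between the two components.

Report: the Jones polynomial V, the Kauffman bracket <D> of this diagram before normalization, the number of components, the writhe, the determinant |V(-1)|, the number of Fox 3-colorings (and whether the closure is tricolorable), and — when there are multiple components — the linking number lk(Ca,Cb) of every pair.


Jones polynomial: V(q) = q - q^2 + 2q^3 - q^4 + q^5 - q^6
<D> = -A^-12 + A^-8 - A^-4 + 2 - A^4 + A^8; writhe +4
components 1, writhe +4 (8 crossings)
3-colorings: 3 of 3^8, det 7 — not tricolorable
note: V spans 5 powers of q: at least 5 crossings in any diagram


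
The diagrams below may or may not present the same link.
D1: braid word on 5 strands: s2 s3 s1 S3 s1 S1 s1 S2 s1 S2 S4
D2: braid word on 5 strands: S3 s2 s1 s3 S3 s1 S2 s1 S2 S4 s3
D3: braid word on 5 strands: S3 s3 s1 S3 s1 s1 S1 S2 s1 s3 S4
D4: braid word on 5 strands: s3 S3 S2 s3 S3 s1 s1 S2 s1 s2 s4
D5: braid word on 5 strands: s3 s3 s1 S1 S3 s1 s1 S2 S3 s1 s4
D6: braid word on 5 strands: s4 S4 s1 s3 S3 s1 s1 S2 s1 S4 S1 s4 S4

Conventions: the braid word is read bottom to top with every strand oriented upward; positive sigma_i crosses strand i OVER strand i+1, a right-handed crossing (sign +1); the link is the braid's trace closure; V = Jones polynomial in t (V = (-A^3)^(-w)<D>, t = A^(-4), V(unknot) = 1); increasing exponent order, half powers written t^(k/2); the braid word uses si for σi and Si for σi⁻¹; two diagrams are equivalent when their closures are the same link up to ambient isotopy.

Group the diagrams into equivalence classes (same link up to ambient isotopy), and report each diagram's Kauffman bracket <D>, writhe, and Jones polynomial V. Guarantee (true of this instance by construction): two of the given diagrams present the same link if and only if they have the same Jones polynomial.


classes: {D1, D2, D3, D4, D5, D6}
V(D1) = -t^(1/2) - t^(3/2) - t^(5/2) + t^(9/2)  [11 crossings, <D> = -A^-15 + A^-7 + A^-3 + A, w = +1]
D2 (bracket -A^-15 + A^-7 + A^-3 + A; 11 crossings at w = +1): V = -t^(1/2) - t^(3/2) - t^(5/2) + t^(9/2)
V(D3) = -t^(1/2) - t^(3/2) - t^(5/2) + t^(9/2)  [11 crossings, <D> = -A^-15 + A^-7 + A^-3 + A, w = +1]
D4 (bracket -A^-9 + A^-1 + A^3 + A^7; 11 crossings at w = +3): V = -t^(1/2) - t^(3/2) - t^(5/2) + t^(9/2)
V(D5) = -t^(1/2) - t^(3/2) - t^(5/2) + t^(9/2)  (w +3, c 11, <D> = -A^-9 + A^-1 + A^3 + A^7)
V(D6) = -t^(1/2) - t^(3/2) - t^(5/2) + t^(9/2)  (w +1, c 13, <D> = -A^-15 + A^-7 + A^-3 + A)
insight: one V(t) for all 6 diagrams — one class (guaranteed)


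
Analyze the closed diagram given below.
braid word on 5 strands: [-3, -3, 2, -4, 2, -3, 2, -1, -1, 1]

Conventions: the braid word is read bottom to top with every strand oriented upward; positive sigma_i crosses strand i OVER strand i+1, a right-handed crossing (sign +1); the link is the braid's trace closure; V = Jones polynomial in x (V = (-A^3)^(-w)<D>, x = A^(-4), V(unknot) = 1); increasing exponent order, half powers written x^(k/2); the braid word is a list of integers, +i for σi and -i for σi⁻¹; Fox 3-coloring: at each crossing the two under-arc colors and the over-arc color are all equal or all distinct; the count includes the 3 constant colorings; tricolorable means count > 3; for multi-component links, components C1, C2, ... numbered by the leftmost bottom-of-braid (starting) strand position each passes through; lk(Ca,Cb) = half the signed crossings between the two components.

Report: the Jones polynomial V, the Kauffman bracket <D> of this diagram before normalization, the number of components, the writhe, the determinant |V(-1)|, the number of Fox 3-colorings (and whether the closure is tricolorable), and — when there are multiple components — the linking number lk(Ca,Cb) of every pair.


Jones polynomial: V(x) = -x^-3 + 2x^-2 - 2x^-1 + 3 - 2x + 2x^2 - x^3
<D> = -A^-18 + 2A^-14 - 2A^-10 + 3A^-6 - 2A^-2 + 2A^2 - A^6; writhe -2
components 1, writhe -2 (10 crossings)
3-colorings: 3 of 3^10, det 13 — not tricolorable
note: the span of V is 6, forcing >= 6 crossings in any diagram


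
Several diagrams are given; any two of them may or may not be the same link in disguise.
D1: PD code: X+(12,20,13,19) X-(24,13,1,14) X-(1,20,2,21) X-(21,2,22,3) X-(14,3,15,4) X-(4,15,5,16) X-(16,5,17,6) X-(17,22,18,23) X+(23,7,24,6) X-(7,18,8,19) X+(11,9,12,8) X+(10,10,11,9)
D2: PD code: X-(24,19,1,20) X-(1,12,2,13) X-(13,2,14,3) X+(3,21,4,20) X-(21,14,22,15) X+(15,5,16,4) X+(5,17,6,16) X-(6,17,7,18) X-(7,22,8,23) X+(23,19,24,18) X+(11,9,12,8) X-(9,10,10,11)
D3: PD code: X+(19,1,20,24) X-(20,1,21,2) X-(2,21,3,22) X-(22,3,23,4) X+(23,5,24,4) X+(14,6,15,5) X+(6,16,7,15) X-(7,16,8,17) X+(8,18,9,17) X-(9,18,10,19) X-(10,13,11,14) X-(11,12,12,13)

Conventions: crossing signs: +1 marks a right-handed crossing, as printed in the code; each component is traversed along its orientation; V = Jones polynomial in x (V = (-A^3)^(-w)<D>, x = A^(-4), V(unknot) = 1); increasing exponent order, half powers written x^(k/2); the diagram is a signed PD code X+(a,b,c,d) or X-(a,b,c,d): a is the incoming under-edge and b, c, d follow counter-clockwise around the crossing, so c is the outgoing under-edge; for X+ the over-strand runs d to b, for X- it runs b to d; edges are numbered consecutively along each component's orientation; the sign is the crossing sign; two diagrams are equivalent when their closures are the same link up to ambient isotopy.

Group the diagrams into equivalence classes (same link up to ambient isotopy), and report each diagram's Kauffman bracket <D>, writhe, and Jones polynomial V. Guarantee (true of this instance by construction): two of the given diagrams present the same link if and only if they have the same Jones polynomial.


equivalence classes: {D1} | {D2} | {D3}
D1 (bracket A^-4 + 2A^4 - 2A^8 + A^12 - 2A^16 + A^20; 12 crossings at w = -4): V = x^-8 - 2x^-7 + x^-6 - 2x^-5 + 2x^-4 + x^-2
V(D2) = x^-5 - 2x^-4 + 2x^-3 - 2x^-2 + 2x^-1 - 1 + x  [12 crossings, <D> = A^-10 - A^-6 + 2A^-2 - 2A^2 + 2A^6 - 2A^10 + A^14, w = -2]
V(D3) = 1  [12 crossings, <D> = A^-6, w = -2]
key observation: 3 values of V(x) split the 3 diagrams


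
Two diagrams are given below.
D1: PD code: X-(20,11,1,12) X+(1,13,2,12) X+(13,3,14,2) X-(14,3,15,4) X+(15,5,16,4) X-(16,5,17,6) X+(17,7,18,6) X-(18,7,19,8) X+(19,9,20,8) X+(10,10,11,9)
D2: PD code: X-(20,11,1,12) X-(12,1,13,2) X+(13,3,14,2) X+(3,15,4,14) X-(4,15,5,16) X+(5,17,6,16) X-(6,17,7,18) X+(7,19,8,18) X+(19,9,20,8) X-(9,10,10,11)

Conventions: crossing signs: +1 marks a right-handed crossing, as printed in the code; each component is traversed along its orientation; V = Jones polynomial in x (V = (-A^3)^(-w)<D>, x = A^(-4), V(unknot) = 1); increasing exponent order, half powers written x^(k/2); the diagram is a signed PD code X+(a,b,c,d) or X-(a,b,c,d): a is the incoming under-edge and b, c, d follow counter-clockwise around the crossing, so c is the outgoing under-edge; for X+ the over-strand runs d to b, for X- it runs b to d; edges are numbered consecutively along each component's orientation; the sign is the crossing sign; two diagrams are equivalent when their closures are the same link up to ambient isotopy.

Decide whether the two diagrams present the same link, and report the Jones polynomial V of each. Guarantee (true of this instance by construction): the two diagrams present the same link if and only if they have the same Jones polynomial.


same link: yes
V(D1) = 1  [10 crossings, <D> = A^6, w = +2]
V(D2) = 1  [10 crossings, <D> = 1, w = 0]
insight: Reidemeister moves carry D1 (10 crossings) to D2 (10)


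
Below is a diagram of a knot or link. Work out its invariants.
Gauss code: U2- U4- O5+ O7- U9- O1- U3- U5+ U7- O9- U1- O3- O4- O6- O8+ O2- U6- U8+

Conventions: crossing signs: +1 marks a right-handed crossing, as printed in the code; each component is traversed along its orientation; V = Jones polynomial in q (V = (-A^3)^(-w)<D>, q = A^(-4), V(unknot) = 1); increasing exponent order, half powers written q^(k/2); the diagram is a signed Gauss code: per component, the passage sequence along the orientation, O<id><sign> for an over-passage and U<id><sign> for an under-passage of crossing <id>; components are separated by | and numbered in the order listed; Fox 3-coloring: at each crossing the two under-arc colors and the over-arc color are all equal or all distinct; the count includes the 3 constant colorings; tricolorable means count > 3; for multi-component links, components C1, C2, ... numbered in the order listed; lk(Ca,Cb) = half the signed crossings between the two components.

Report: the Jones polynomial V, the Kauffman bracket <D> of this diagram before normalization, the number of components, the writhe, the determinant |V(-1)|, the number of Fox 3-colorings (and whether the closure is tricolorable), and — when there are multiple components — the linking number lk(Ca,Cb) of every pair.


Jones polynomial: V(q) = -q^-4 + q^-3 + q^-1
<D> = -A^-11 - A^-3 + A; writhe -5
components 1, writhe -5 (9 crossings)
3-colorings: 9 of 3^9, det 3 — tricolorable
note: V spans 3 powers of q: at least 3 crossings in any diagram


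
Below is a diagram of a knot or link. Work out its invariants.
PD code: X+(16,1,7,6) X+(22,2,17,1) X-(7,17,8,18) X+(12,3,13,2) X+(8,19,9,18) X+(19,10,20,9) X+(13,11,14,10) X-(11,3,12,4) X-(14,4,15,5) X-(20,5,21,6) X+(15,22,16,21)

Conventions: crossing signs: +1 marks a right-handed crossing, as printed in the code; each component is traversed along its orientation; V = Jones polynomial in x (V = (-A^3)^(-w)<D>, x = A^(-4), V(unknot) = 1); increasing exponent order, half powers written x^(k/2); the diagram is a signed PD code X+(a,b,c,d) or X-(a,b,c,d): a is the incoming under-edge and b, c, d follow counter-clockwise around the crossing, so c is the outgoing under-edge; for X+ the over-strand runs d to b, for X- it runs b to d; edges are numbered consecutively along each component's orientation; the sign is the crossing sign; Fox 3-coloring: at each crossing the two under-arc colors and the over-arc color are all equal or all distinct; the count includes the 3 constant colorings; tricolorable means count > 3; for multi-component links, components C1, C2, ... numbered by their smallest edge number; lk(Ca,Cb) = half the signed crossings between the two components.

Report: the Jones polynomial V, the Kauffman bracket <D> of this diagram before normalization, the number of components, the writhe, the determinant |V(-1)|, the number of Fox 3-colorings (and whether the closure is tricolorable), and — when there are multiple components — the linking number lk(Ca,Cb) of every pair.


V(x) = 1 + x + x^2 + x^3
bracket: -A^-3 - A - A^5 - A^9, w = +3
3 components, writhe +3, over 11 crossings
lk(C1,C2) = 0
linking number lk(C1,C3) = 0
lk(C2,C3): +1
det 0, colorings 9 of 3^12 — tricolorable
observation: span 3 respects span(V) <= c + mu - 1 = 13 for this 3-component diagram


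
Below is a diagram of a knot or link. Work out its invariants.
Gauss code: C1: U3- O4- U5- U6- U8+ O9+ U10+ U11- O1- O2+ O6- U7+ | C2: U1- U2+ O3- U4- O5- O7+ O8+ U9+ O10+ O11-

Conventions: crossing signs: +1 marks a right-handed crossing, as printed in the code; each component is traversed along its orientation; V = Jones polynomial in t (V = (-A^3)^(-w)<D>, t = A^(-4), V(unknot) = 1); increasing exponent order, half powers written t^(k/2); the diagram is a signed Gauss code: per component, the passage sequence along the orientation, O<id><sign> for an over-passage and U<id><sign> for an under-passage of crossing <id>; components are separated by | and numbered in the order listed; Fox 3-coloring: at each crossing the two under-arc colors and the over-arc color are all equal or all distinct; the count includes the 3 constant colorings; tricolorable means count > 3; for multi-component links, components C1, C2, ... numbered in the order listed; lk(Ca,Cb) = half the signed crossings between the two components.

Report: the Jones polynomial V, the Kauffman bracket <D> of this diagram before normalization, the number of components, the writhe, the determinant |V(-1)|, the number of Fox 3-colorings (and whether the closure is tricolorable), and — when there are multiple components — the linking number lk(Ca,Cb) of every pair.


V = t^(-7/2) - 2t^(-5/2) + t^(-3/2) - 2t^(-1/2) + t^(1/2) - t^(3/2)
<D> = A^-9 - A^-5 + 2A^-1 - A^3 + 2A^7 - A^11 (w = -1)
2 components over 11 crossings, w = -1
lk(C1,C2): 0
3 Fox colorings among 3^11, |V(-1)| = 8: not tricolorable
why: summing lk over 1 pair gives 0


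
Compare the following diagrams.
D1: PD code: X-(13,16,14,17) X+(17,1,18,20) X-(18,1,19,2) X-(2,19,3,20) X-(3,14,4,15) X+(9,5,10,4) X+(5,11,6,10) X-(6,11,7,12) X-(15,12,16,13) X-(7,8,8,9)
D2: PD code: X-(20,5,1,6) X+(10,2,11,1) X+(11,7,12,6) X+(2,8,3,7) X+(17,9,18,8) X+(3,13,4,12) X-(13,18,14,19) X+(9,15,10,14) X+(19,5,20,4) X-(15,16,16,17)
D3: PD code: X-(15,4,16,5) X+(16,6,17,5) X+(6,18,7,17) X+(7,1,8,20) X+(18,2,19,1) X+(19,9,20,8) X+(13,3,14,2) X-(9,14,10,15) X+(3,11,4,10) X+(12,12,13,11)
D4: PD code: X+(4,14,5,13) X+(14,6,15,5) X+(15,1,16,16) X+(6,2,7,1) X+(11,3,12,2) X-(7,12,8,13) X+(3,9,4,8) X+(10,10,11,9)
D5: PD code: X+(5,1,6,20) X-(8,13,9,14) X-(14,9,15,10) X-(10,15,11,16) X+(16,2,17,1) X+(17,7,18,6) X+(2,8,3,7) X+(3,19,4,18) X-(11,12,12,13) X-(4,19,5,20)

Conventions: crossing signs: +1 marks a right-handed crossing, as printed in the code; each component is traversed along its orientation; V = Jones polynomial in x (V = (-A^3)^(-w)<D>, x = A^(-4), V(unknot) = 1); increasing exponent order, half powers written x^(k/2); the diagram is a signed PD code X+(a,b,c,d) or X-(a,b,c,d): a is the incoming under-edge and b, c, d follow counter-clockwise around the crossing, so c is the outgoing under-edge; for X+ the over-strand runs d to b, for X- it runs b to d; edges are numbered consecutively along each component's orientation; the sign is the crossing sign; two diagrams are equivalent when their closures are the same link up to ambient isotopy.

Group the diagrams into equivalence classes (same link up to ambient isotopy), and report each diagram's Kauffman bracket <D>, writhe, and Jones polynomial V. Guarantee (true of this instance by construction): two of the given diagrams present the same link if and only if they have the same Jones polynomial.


grouping into links: {D1} | {D2, D3, D4} | {D5}
V(D1) = -x^-4 + x^-3 + x^-1  (w -4, c 10, <D> = A^-8 + 1 - A^4)
D2 (bracket -A^-12 + A^-8 - A^-4 + 2 - A^4 + A^8; 10 crossings at w = +4): V = x - x^2 + 2x^3 - x^4 + x^5 - x^6
V(D3) = x - x^2 + 2x^3 - x^4 + x^5 - x^6  [10 crossings, <D> = -A^-6 + A^-2 - A^2 + 2A^6 - A^10 + A^14, w = +6]
V(D4) = x - x^2 + 2x^3 - x^4 + x^5 - x^6  (w +6, c 8, <D> = -A^-6 + A^-2 - A^2 + 2A^6 - A^10 + A^14)
V(D5) = -x^-3 + x^-2 - x^-1 + 3 - x + x^2 - x^3  [10 crossings, <D> = -A^-12 + A^-8 - A^-4 + 3 - A^4 + A^8 - A^12, w = 0]
key observation: V(x) takes 3 values over 5 diagrams, fixing the grouping


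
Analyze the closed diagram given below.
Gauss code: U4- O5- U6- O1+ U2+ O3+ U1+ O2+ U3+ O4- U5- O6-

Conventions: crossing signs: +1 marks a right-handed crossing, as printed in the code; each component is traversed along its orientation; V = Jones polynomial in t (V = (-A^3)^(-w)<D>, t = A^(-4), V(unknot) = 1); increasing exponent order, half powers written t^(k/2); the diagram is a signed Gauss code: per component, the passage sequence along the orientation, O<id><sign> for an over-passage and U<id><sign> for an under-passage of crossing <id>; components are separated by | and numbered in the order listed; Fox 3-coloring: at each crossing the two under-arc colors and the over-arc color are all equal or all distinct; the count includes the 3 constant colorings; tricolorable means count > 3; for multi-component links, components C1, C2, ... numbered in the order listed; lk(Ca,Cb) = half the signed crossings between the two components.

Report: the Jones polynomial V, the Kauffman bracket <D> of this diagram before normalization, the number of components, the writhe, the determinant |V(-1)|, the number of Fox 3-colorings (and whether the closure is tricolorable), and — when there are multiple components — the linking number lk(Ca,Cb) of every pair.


V = -t^-3 + t^-2 - t^-1 + 3 - t + t^2 - t^3
<D> = -A^-12 + A^-8 - A^-4 + 3 - A^4 + A^8 - A^12 (w = 0)
1 component over 6 crossings, w = 0
27 Fox colorings among 3^6, |V(-1)| = 9: tricolorable
why: w = 0 shifts under R1 moves; the (-A^3)^(0) factor cancels that in V


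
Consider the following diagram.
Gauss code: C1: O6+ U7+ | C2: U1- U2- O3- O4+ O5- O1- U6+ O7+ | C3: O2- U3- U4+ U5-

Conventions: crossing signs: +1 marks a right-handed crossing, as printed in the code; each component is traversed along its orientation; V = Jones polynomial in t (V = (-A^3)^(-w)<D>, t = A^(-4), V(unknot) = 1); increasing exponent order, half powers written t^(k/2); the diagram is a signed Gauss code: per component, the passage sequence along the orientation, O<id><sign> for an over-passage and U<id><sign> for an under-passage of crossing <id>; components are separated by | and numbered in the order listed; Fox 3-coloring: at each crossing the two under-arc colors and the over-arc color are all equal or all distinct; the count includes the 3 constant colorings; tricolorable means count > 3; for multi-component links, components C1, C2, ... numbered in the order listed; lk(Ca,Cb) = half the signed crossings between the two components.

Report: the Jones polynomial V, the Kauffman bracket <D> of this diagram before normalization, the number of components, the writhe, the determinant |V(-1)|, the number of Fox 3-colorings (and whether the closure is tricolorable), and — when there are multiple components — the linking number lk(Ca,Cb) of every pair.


Jones polynomial: V(t) = t^-2 + 2 + t^2
<D> = -A^-11 - 2A^-3 - A^5; writhe -1
components 3, writhe -1 (7 crossings)
linking number lk(C1,C2) = +1
lk(C1,C3): 0
lk(C2,C3) = -1
3-colorings: 3 of 3^7, det 4 — not tricolorable
note: w = -1 (over 7 crossings) is diagram-only; (-A^3)^(1) removes it from V


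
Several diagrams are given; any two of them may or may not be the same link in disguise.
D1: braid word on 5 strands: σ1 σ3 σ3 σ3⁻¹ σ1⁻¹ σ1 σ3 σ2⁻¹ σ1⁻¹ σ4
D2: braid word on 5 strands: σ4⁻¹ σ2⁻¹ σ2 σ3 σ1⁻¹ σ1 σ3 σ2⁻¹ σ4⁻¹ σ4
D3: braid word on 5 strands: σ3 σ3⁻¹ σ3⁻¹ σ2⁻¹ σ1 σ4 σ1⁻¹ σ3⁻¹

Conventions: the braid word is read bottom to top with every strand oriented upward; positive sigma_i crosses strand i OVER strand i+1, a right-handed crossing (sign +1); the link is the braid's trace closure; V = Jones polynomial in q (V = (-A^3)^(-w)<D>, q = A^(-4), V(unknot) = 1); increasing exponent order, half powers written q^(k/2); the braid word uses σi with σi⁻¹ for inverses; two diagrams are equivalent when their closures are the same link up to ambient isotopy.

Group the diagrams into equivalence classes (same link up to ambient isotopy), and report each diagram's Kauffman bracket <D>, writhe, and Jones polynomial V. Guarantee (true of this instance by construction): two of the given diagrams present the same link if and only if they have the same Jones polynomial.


grouping into links: {D1, D2} | {D3}
V(D1) = 1 + q + q^2 + q^3  (w +2, c 10, <D> = A^-6 + A^-2 + A^2 + A^6)
D2 (bracket A^-12 + A^-8 + A^-4 + 1; 10 crossings at w = 0): V = 1 + q + q^2 + q^3
V(D3) = q^-3 + q^-2 + q^-1 + 1  [8 crossings, <D> = A^-6 + A^-2 + A^2 + A^6, w = -2]
why: 2 classes among 3 diagrams; unequal V(q) rules out equality


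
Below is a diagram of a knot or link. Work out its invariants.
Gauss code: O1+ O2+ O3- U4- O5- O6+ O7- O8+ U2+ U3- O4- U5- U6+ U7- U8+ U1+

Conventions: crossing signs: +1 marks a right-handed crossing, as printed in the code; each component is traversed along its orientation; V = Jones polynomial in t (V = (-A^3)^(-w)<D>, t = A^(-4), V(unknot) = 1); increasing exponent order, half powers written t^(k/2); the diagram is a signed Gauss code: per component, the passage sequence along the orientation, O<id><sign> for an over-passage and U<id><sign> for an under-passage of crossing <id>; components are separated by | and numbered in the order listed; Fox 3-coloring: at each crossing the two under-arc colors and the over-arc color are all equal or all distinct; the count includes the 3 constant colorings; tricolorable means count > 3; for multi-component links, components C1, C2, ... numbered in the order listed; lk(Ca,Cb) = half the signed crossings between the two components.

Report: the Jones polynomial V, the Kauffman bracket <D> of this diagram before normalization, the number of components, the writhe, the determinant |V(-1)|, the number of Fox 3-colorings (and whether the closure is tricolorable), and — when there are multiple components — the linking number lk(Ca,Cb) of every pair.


V = 1
<D> = 1 (w = 0)
1 component over 8 crossings, w = 0
3 Fox colorings among 3^8, |V(-1)| = 1: not tricolorable
why: |V(-1)| = 1: so not tricolorable, since 3 does not divide 1
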